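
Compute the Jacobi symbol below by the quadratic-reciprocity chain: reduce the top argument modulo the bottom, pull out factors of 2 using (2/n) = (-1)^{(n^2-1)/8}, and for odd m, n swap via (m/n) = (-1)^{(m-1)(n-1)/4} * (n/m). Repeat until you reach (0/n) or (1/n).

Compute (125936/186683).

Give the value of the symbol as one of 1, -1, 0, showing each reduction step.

factor out 2^4: 125936 = 2^4·7871; with 186683 mod 8 = 3, (2/186683) = -1; sign now +1; continue with (7871/186683)
flip (7871/186683) -> (186683/7871): both odd, 7871 mod 4 = 3, 186683 mod 4 = 3, so the flip contributes -1; sign now -1
(186683/7871): 186683 mod 7871 = 5650, so (186683/7871) = (5650/7871)
factor out 2^1: 5650 = 2^1·2825; with 7871 mod 8 = 7, (2/7871) = +1; sign now -1; continue with (2825/7871)
flip (2825/7871) -> (7871/2825): both odd, 2825 mod 4 = 1, 7871 mod 4 = 3, so the flip contributes +1; sign now -1
(7871/2825): 7871 mod 2825 = 2221, so (7871/2825) = (2221/2825)
flip (2221/2825) -> (2825/2221): both odd, 2221 mod 4 = 1, 2825 mod 4 = 1, so the flip contributes +1; sign now -1
(2825/2221): 2825 mod 2221 = 604, so (2825/2221) = (604/2221)
factor out 2^2: 604 = 2^2·151; with 2221 mod 8 = 5, (2/2221) = -1; sign now -1; continue with (151/2221)
flip (151/2221) -> (2221/151): both odd, 151 mod 4 = 3, 2221 mod 4 = 1, so the flip contributes +1; sign now -1
(2221/151): 2221 mod 151 = 107, so (2221/151) = (107/151)
flip (107/151) -> (151/107): both odd, 107 mod 4 = 3, 151 mod 4 = 3, so the flip contributes -1; sign now +1
(151/107): 151 mod 107 = 44, so (151/107) = (44/107)
factor out 2^2: 44 = 2^2·11; with 107 mod 8 = 3, (2/107) = -1; sign now +1; continue with (11/107)
flip (11/107) -> (107/11): both odd, 11 mod 4 = 3, 107 mod 4 = 3, so the flip contributes -1; sign now -1
(107/11): 107 mod 11 = 8, so (107/11) = (8/11)
factor out 2^3: 8 = 2^3·1; with 11 mod 8 = 3, (2/11) = -1; sign now +1; continue with (1/11)
reached (1/11) = 1, so the symbol is +1

1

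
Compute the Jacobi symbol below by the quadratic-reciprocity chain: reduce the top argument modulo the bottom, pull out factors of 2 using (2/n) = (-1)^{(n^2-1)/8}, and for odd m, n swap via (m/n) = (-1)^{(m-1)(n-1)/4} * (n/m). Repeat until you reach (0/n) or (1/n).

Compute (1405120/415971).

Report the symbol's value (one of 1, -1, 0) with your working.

1

(1405120/415971) = (157207/415971)   [reduce mod 415971]
reciprocity: (157207/415971) = -1·(415971/157207) since 157207 mod 4 = 3, 415971 mod 4 = 3; sign now -1
(415971/157207) = (101557/157207)   [reduce mod 157207]
reciprocity: (101557/157207) = +1·(157207/101557) since 101557 mod 4 = 1, 157207 mod 4 = 3; sign now -1
(157207/101557) = (55650/101557)   [reduce mod 101557]
55650 = 2^1·27825; (2/101557) = -1 since 101557 mod 8 = 5, so (55650/101557) = (-1)^1·(27825/101557); sign now +1
reciprocity: (27825/101557) = +1·(101557/27825) since 27825 mod 4 = 1, 101557 mod 4 = 1; sign now +1
(101557/27825) = (18082/27825)   [reduce mod 27825]
18082 = 2^1·9041; (2/27825) = +1 since 27825 mod 8 = 1, so (18082/27825) = (+1)^1·(9041/27825); sign now +1
reciprocity: (9041/27825) = +1·(27825/9041) since 9041 mod 4 = 1, 27825 mod 4 = 1; sign now +1
(27825/9041) = (702/9041)   [reduce mod 9041]
702 = 2^1·351; (2/9041) = +1 since 9041 mod 8 = 1, so (702/9041) = (+1)^1·(351/9041); sign now +1
reciprocity: (351/9041) = +1·(9041/351) since 351 mod 4 = 3, 9041 mod 4 = 1; sign now +1
(9041/351) = (266/351)   [reduce mod 351]
266 = 2^1·133; (2/351) = +1 since 351 mod 8 = 7, so (266/351) = (+1)^1·(133/351); sign now +1
reciprocity: (133/351) = +1·(351/133) since 133 mod 4 = 1, 351 mod 4 = 3; sign now +1
(351/133) = (85/133)   [reduce mod 133]
reciprocity: (85/133) = +1·(133/85) since 85 mod 4 = 1, 133 mod 4 = 1; sign now +1
(133/85) = (48/85)   [reduce mod 85]
48 = 2^4·3; (2/85) = -1 since 85 mod 8 = 5, so (48/85) = (-1)^4·(3/85); sign now +1
reciprocity: (3/85) = +1·(85/3) since 3 mod 4 = 3, 85 mod 4 = 1; sign now +1
(85/3) = (1/3)   [reduce mod 3]
(1/3) = 1; final value = sign = +1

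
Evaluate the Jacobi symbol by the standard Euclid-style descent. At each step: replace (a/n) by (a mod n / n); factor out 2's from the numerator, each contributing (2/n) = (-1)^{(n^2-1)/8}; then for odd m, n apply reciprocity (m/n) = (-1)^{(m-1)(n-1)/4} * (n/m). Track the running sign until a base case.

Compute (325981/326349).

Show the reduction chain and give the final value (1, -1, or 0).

flip (325981/326349) -> (326349/325981): both odd, 325981 mod 4 = 1, 326349 mod 4 = 1, so the flip contributes +1; sign now +1
(326349/325981): 326349 mod 325981 = 368, so (326349/325981) = (368/325981)
factor out 2^4: 368 = 2^4·23; with 325981 mod 8 = 5, (2/325981) = -1; sign now +1; continue with (23/325981)
flip (23/325981) -> (325981/23): both odd, 23 mod 4 = 3, 325981 mod 4 = 1, so the flip contributes +1; sign now +1
(325981/23): 325981 mod 23 = 2, so (325981/23) = (2/23)
factor out 2^1: 2 = 2^1·1; with 23 mod 8 = 7, (2/23) = +1; sign now +1; continue with (1/23)
reached (1/23) = 1, so the symbol is +1

1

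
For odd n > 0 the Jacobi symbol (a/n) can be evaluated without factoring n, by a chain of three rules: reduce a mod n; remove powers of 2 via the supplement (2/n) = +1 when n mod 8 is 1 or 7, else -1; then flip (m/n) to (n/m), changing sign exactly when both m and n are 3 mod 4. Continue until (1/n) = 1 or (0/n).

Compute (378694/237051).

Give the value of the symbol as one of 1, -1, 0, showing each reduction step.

-1

(378694/237051) = (141643/237051)   [reduce mod 237051]
reciprocity: (141643/237051) = -1·(237051/141643) since 141643 mod 4 = 3, 237051 mod 4 = 3; sign now -1
(237051/141643) = (95408/141643)   [reduce mod 141643]
95408 = 2^4·5963; (2/141643) = -1 since 141643 mod 8 = 3, so (95408/141643) = (-1)^4·(5963/141643); sign now -1
reciprocity: (5963/141643) = -1·(141643/5963) since 5963 mod 4 = 3, 141643 mod 4 = 3; sign now +1
(141643/5963) = (4494/5963)   [reduce mod 5963]
4494 = 2^1·2247; (2/5963) = -1 since 5963 mod 8 = 3, so (4494/5963) = (-1)^1·(2247/5963); sign now -1
reciprocity: (2247/5963) = -1·(5963/2247) since 2247 mod 4 = 3, 5963 mod 4 = 3; sign now +1
(5963/2247) = (1469/2247)   [reduce mod 2247]
reciprocity: (1469/2247) = +1·(2247/1469) since 1469 mod 4 = 1, 2247 mod 4 = 3; sign now +1
(2247/1469) = (778/1469)   [reduce mod 1469]
778 = 2^1·389; (2/1469) = -1 since 1469 mod 8 = 5, so (778/1469) = (-1)^1·(389/1469); sign now -1
reciprocity: (389/1469) = +1·(1469/389) since 389 mod 4 = 1, 1469 mod 4 = 1; sign now -1
(1469/389) = (302/389)   [reduce mod 389]
302 = 2^1·151; (2/389) = -1 since 389 mod 8 = 5, so (302/389) = (-1)^1·(151/389); sign now +1
reciprocity: (151/389) = +1·(389/151) since 151 mod 4 = 3, 389 mod 4 = 1; sign now +1
(389/151) = (87/151)   [reduce mod 151]
reciprocity: (87/151) = -1·(151/87) since 87 mod 4 = 3, 151 mod 4 = 3; sign now -1
(151/87) = (64/87)   [reduce mod 87]
64 = 2^6·1; (2/87) = +1 since 87 mod 8 = 7, so (64/87) = (+1)^6·(1/87); sign now -1
(1/87) = 1; final value = sign = -1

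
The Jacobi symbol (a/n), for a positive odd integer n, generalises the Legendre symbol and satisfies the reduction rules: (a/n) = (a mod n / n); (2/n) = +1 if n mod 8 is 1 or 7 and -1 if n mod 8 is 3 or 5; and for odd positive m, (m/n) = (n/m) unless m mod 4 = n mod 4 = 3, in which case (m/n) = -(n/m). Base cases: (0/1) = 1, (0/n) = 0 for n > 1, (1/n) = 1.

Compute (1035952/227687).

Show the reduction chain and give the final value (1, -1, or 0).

1

(1035952/227687) = (125204/227687)   [reduce mod 227687]
125204 = 2^2·31301; (2/227687) = +1 since 227687 mod 8 = 7, so (125204/227687) = (+1)^2·(31301/227687); sign now +1
reciprocity: (31301/227687) = +1·(227687/31301) since 31301 mod 4 = 1, 227687 mod 4 = 3; sign now +1
(227687/31301) = (8580/31301)   [reduce mod 31301]
8580 = 2^2·2145; (2/31301) = -1 since 31301 mod 8 = 5, so (8580/31301) = (-1)^2·(2145/31301); sign now +1
reciprocity: (2145/31301) = +1·(31301/2145) since 2145 mod 4 = 1, 31301 mod 4 = 1; sign now +1
(31301/2145) = (1271/2145)   [reduce mod 2145]
reciprocity: (1271/2145) = +1·(2145/1271) since 1271 mod 4 = 3, 2145 mod 4 = 1; sign now +1
(2145/1271) = (874/1271)   [reduce mod 1271]
874 = 2^1·437; (2/1271) = +1 since 1271 mod 8 = 7, so (874/1271) = (+1)^1·(437/1271); sign now +1
reciprocity: (437/1271) = +1·(1271/437) since 437 mod 4 = 1, 1271 mod 4 = 3; sign now +1
(1271/437) = (397/437)   [reduce mod 437]
reciprocity: (397/437) = +1·(437/397) since 397 mod 4 = 1, 437 mod 4 = 1; sign now +1
(437/397) = (40/397)   [reduce mod 397]
40 = 2^3·5; (2/397) = -1 since 397 mod 8 = 5, so (40/397) = (-1)^3·(5/397); sign now -1
reciprocity: (5/397) = +1·(397/5) since 5 mod 4 = 1, 397 mod 4 = 1; sign now -1
(397/5) = (2/5)   [reduce mod 5]
2 = 2^1·1; (2/5) = -1 since 5 mod 8 = 5, so (2/5) = (-1)^1·(1/5); sign now +1
(1/5) = 1; final value = sign = +1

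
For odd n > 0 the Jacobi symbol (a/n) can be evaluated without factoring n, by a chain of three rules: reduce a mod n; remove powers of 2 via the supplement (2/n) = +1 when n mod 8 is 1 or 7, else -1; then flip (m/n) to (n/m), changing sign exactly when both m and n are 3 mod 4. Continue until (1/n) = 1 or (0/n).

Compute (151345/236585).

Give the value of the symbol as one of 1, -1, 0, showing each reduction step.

reciprocity: (151345/236585) = +1·(236585/151345) since 151345 mod 4 = 1, 236585 mod 4 = 1; sign now +1
(236585/151345) = (85240/151345)   [reduce mod 151345]
85240 = 2^3·10655; (2/151345) = +1 since 151345 mod 8 = 1, so (85240/151345) = (+1)^3·(10655/151345); sign now +1
reciprocity: (10655/151345) = +1·(151345/10655) since 10655 mod 4 = 3, 151345 mod 4 = 1; sign now +1
(151345/10655) = (2175/10655)   [reduce mod 10655]
reciprocity: (2175/10655) = -1·(10655/2175) since 2175 mod 4 = 3, 10655 mod 4 = 3; sign now -1
(10655/2175) = (1955/2175)   [reduce mod 2175]
reciprocity: (1955/2175) = -1·(2175/1955) since 1955 mod 4 = 3, 2175 mod 4 = 3; sign now +1
(2175/1955) = (220/1955)   [reduce mod 1955]
220 = 2^2·55; (2/1955) = -1 since 1955 mod 8 = 3, so (220/1955) = (-1)^2·(55/1955); sign now +1
reciprocity: (55/1955) = -1·(1955/55) since 55 mod 4 = 3, 1955 mod 4 = 3; sign now -1
(1955/55) = (30/55)   [reduce mod 55]
30 = 2^1·15; (2/55) = +1 since 55 mod 8 = 7, so (30/55) = (+1)^1·(15/55); sign now -1
reciprocity: (15/55) = -1·(55/15) since 15 mod 4 = 3, 55 mod 4 = 3; sign now +1
(55/15) = (10/15)   [reduce mod 15]
10 = 2^1·5; (2/15) = +1 since 15 mod 8 = 7, so (10/15) = (+1)^1·(5/15); sign now +1
reciprocity: (5/15) = +1·(15/5) since 5 mod 4 = 1, 15 mod 4 = 3; sign now +1
(15/5) = (0/5)   [reduce mod 5]
(0/5) = 0   [gcd(a, n) > 1]; final value = 0

0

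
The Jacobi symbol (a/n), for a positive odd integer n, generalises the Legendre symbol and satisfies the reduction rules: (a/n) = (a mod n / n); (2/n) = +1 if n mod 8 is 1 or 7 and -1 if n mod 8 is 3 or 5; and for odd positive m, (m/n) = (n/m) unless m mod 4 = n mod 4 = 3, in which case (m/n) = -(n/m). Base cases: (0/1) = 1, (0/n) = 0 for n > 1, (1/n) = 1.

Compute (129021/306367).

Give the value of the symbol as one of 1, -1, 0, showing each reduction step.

1

reciprocity: (129021/306367) = +1·(306367/129021) since 129021 mod 4 = 1, 306367 mod 4 = 3; sign now +1
(306367/129021) = (48325/129021)   [reduce mod 129021]
reciprocity: (48325/129021) = +1·(129021/48325) since 48325 mod 4 = 1, 129021 mod 4 = 1; sign now +1
(129021/48325) = (32371/48325)   [reduce mod 48325]
reciprocity: (32371/48325) = +1·(48325/32371) since 32371 mod 4 = 3, 48325 mod 4 = 1; sign now +1
(48325/32371) = (15954/32371)   [reduce mod 32371]
15954 = 2^1·7977; (2/32371) = -1 since 32371 mod 8 = 3, so (15954/32371) = (-1)^1·(7977/32371); sign now -1
reciprocity: (7977/32371) = +1·(32371/7977) since 7977 mod 4 = 1, 32371 mod 4 = 3; sign now -1
(32371/7977) = (463/7977)   [reduce mod 7977]
reciprocity: (463/7977) = +1·(7977/463) since 463 mod 4 = 3, 7977 mod 4 = 1; sign now -1
(7977/463) = (106/463)   [reduce mod 463]
106 = 2^1·53; (2/463) = +1 since 463 mod 8 = 7, so (106/463) = (+1)^1·(53/463); sign now -1
reciprocity: (53/463) = +1·(463/53) since 53 mod 4 = 1, 463 mod 4 = 3; sign now -1
(463/53) = (39/53)   [reduce mod 53]
reciprocity: (39/53) = +1·(53/39) since 39 mod 4 = 3, 53 mod 4 = 1; sign now -1
(53/39) = (14/39)   [reduce mod 39]
14 = 2^1·7; (2/39) = +1 since 39 mod 8 = 7, so (14/39) = (+1)^1·(7/39); sign now -1
reciprocity: (7/39) = -1·(39/7) since 7 mod 4 = 3, 39 mod 4 = 3; sign now +1
(39/7) = (4/7)   [reduce mod 7]
4 = 2^2·1; (2/7) = +1 since 7 mod 8 = 7, so (4/7) = (+1)^2·(1/7); sign now +1
(1/7) = 1; final value = sign = +1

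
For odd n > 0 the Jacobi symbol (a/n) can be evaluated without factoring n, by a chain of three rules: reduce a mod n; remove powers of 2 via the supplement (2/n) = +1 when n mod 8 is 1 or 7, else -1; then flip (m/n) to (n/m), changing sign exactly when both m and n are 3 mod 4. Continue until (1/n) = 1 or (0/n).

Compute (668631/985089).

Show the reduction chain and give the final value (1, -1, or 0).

0

reciprocity: (668631/985089) = +1·(985089/668631) since 668631 mod 4 = 3, 985089 mod 4 = 1; sign now +1
(985089/668631) = (316458/668631)   [reduce mod 668631]
316458 = 2^1·158229; (2/668631) = +1 since 668631 mod 8 = 7, so (316458/668631) = (+1)^1·(158229/668631); sign now +1
reciprocity: (158229/668631) = +1·(668631/158229) since 158229 mod 4 = 1, 668631 mod 4 = 3; sign now +1
(668631/158229) = (35715/158229)   [reduce mod 158229]
reciprocity: (35715/158229) = +1·(158229/35715) since 35715 mod 4 = 3, 158229 mod 4 = 1; sign now +1
(158229/35715) = (15369/35715)   [reduce mod 35715]
reciprocity: (15369/35715) = +1·(35715/15369) since 15369 mod 4 = 1, 35715 mod 4 = 3; sign now +1
(35715/15369) = (4977/15369)   [reduce mod 15369]
reciprocity: (4977/15369) = +1·(15369/4977) since 4977 mod 4 = 1, 15369 mod 4 = 1; sign now +1
(15369/4977) = (438/4977)   [reduce mod 4977]
438 = 2^1·219; (2/4977) = +1 since 4977 mod 8 = 1, so (438/4977) = (+1)^1·(219/4977); sign now +1
reciprocity: (219/4977) = +1·(4977/219) since 219 mod 4 = 3, 4977 mod 4 = 1; sign now +1
(4977/219) = (159/219)   [reduce mod 219]
reciprocity: (159/219) = -1·(219/159) since 159 mod 4 = 3, 219 mod 4 = 3; sign now -1
(219/159) = (60/159)   [reduce mod 159]
60 = 2^2·15; (2/159) = +1 since 159 mod 8 = 7, so (60/159) = (+1)^2·(15/159); sign now -1
reciprocity: (15/159) = -1·(159/15) since 15 mod 4 = 3, 159 mod 4 = 3; sign now +1
(159/15) = (9/15)   [reduce mod 15]
reciprocity: (9/15) = +1·(15/9) since 9 mod 4 = 1, 15 mod 4 = 3; sign now +1
(15/9) = (6/9)   [reduce mod 9]
6 = 2^1·3; (2/9) = +1 since 9 mod 8 = 1, so (6/9) = (+1)^1·(3/9); sign now +1
reciprocity: (3/9) = +1·(9/3) since 3 mod 4 = 3, 9 mod 4 = 1; sign now +1
(9/3) = (0/3)   [reduce mod 3]
(0/3) = 0   [gcd(a, n) > 1]; final value = 0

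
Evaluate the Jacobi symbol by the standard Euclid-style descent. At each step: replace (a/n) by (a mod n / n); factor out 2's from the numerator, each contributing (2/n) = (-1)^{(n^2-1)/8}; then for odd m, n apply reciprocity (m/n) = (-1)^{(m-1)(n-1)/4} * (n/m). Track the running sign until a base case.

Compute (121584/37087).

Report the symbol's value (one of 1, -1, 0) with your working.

(121584/37087): 121584 mod 37087 = 10323, so (121584/37087) = (10323/37087)
flip (10323/37087) -> (37087/10323): both odd, 10323 mod 4 = 3, 37087 mod 4 = 3, so the flip contributes -1; sign now -1
(37087/10323): 37087 mod 10323 = 6118, so (37087/10323) = (6118/10323)
factor out 2^1: 6118 = 2^1·3059; with 10323 mod 8 = 3, (2/10323) = -1; sign now +1; continue with (3059/10323)
flip (3059/10323) -> (10323/3059): both odd, 3059 mod 4 = 3, 10323 mod 4 = 3, so the flip contributes -1; sign now -1
(10323/3059): 10323 mod 3059 = 1146, so (10323/3059) = (1146/3059)
factor out 2^1: 1146 = 2^1·573; with 3059 mod 8 = 3, (2/3059) = -1; sign now +1; continue with (573/3059)
flip (573/3059) -> (3059/573): both odd, 573 mod 4 = 1, 3059 mod 4 = 3, so the flip contributes +1; sign now +1
(3059/573): 3059 mod 573 = 194, so (3059/573) = (194/573)
factor out 2^1: 194 = 2^1·97; with 573 mod 8 = 5, (2/573) = -1; sign now -1; continue with (97/573)
flip (97/573) -> (573/97): both odd, 97 mod 4 = 1, 573 mod 4 = 1, so the flip contributes +1; sign now -1
(573/97): 573 mod 97 = 88, so (573/97) = (88/97)
factor out 2^3: 88 = 2^3·11; with 97 mod 8 = 1, (2/97) = +1; sign now -1; continue with (11/97)
flip (11/97) -> (97/11): both odd, 11 mod 4 = 3, 97 mod 4 = 1, so the flip contributes +1; sign now -1
(97/11): 97 mod 11 = 9, so (97/11) = (9/11)
flip (9/11) -> (11/9): both odd, 9 mod 4 = 1, 11 mod 4 = 3, so the flip contributes +1; sign now -1
(11/9): 11 mod 9 = 2, so (11/9) = (2/9)
factor out 2^1: 2 = 2^1·1; with 9 mod 8 = 1, (2/9) = +1; sign now -1; continue with (1/9)
reached (1/9) = 1, so the symbol is -1

-1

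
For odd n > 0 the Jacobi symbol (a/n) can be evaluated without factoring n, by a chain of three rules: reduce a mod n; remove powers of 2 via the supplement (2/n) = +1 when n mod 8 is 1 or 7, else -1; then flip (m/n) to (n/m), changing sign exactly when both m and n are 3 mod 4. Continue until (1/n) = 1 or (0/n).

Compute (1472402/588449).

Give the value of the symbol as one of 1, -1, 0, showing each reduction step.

-1

(1472402/588449): 1472402 mod 588449 = 295504, so (1472402/588449) = (295504/588449)
factor out 2^4: 295504 = 2^4·18469; with 588449 mod 8 = 1, (2/588449) = +1; sign now +1; continue with (18469/588449)
flip (18469/588449) -> (588449/18469): both odd, 18469 mod 4 = 1, 588449 mod 4 = 1, so the flip contributes +1; sign now +1
(588449/18469): 588449 mod 18469 = 15910, so (588449/18469) = (15910/18469)
factor out 2^1: 15910 = 2^1·7955; with 18469 mod 8 = 5, (2/18469) = -1; sign now -1; continue with (7955/18469)
flip (7955/18469) -> (18469/7955): both odd, 7955 mod 4 = 3, 18469 mod 4 = 1, so the flip contributes +1; sign now -1
(18469/7955): 18469 mod 7955 = 2559, so (18469/7955) = (2559/7955)
flip (2559/7955) -> (7955/2559): both odd, 2559 mod 4 = 3, 7955 mod 4 = 3, so the flip contributes -1; sign now +1
(7955/2559): 7955 mod 2559 = 278, so (7955/2559) = (278/2559)
factor out 2^1: 278 = 2^1·139; with 2559 mod 8 = 7, (2/2559) = +1; sign now +1; continue with (139/2559)
flip (139/2559) -> (2559/139): both odd, 139 mod 4 = 3, 2559 mod 4 = 3, so the flip contributes -1; sign now -1
(2559/139): 2559 mod 139 = 57, so (2559/139) = (57/139)
flip (57/139) -> (139/57): both odd, 57 mod 4 = 1, 139 mod 4 = 3, so the flip contributes +1; sign now -1
(139/57): 139 mod 57 = 25, so (139/57) = (25/57)
flip (25/57) -> (57/25): both odd, 25 mod 4 = 1, 57 mod 4 = 1, so the flip contributes +1; sign now -1
(57/25): 57 mod 25 = 7, so (57/25) = (7/25)
flip (7/25) -> (25/7): both odd, 7 mod 4 = 3, 25 mod 4 = 1, so the flip contributes +1; sign now -1
(25/7): 25 mod 7 = 4, so (25/7) = (4/7)
factor out 2^2: 4 = 2^2·1; with 7 mod 8 = 7, (2/7) = +1; sign now -1; continue with (1/7)
reached (1/7) = 1, so the symbol is -1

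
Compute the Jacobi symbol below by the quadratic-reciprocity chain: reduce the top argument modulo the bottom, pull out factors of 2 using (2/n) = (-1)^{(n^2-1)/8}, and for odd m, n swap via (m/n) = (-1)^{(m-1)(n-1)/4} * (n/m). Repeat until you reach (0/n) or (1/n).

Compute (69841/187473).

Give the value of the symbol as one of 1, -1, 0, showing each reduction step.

reciprocity: (69841/187473) = +1·(187473/69841) since 69841 mod 4 = 1, 187473 mod 4 = 1; sign now +1
(187473/69841) = (47791/69841)   [reduce mod 69841]
reciprocity: (47791/69841) = +1·(69841/47791) since 47791 mod 4 = 3, 69841 mod 4 = 1; sign now +1
(69841/47791) = (22050/47791)   [reduce mod 47791]
22050 = 2^1·11025; (2/47791) = +1 since 47791 mod 8 = 7, so (22050/47791) = (+1)^1·(11025/47791); sign now +1
reciprocity: (11025/47791) = +1·(47791/11025) since 11025 mod 4 = 1, 47791 mod 4 = 3; sign now +1
(47791/11025) = (3691/11025)   [reduce mod 11025]
reciprocity: (3691/11025) = +1·(11025/3691) since 3691 mod 4 = 3, 11025 mod 4 = 1; sign now +1
(11025/3691) = (3643/3691)   [reduce mod 3691]
reciprocity: (3643/3691) = -1·(3691/3643) since 3643 mod 4 = 3, 3691 mod 4 = 3; sign now -1
(3691/3643) = (48/3643)   [reduce mod 3643]
48 = 2^4·3; (2/3643) = -1 since 3643 mod 8 = 3, so (48/3643) = (-1)^4·(3/3643); sign now -1
reciprocity: (3/3643) = -1·(3643/3) since 3 mod 4 = 3, 3643 mod 4 = 3; sign now +1
(3643/3) = (1/3)   [reduce mod 3]
(1/3) = 1; final value = sign = +1

1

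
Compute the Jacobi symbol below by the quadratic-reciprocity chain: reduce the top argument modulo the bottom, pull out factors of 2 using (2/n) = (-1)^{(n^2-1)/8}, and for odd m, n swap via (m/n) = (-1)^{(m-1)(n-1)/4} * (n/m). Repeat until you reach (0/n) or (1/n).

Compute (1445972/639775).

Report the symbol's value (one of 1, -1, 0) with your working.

1

(1445972/639775) = (166422/639775)   [reduce mod 639775]
166422 = 2^1·83211; (2/639775) = +1 since 639775 mod 8 = 7, so (166422/639775) = (+1)^1·(83211/639775); sign now +1
reciprocity: (83211/639775) = -1·(639775/83211) since 83211 mod 4 = 3, 639775 mod 4 = 3; sign now -1
(639775/83211) = (57298/83211)   [reduce mod 83211]
57298 = 2^1·28649; (2/83211) = -1 since 83211 mod 8 = 3, so (57298/83211) = (-1)^1·(28649/83211); sign now +1
reciprocity: (28649/83211) = +1·(83211/28649) since 28649 mod 4 = 1, 83211 mod 4 = 3; sign now +1
(83211/28649) = (25913/28649)   [reduce mod 28649]
reciprocity: (25913/28649) = +1·(28649/25913) since 25913 mod 4 = 1, 28649 mod 4 = 1; sign now +1
(28649/25913) = (2736/25913)   [reduce mod 25913]
2736 = 2^4·171; (2/25913) = +1 since 25913 mod 8 = 1, so (2736/25913) = (+1)^4·(171/25913); sign now +1
reciprocity: (171/25913) = +1·(25913/171) since 171 mod 4 = 3, 25913 mod 4 = 1; sign now +1
(25913/171) = (92/171)   [reduce mod 171]
92 = 2^2·23; (2/171) = -1 since 171 mod 8 = 3, so (92/171) = (-1)^2·(23/171); sign now +1
reciprocity: (23/171) = -1·(171/23) since 23 mod 4 = 3, 171 mod 4 = 3; sign now -1
(171/23) = (10/23)   [reduce mod 23]
10 = 2^1·5; (2/23) = +1 since 23 mod 8 = 7, so (10/23) = (+1)^1·(5/23); sign now -1
reciprocity: (5/23) = +1·(23/5) since 5 mod 4 = 1, 23 mod 4 = 3; sign now -1
(23/5) = (3/5)   [reduce mod 5]
reciprocity: (3/5) = +1·(5/3) since 3 mod 4 = 3, 5 mod 4 = 1; sign now -1
(5/3) = (2/3)   [reduce mod 3]
2 = 2^1·1; (2/3) = -1 since 3 mod 8 = 3, so (2/3) = (-1)^1·(1/3); sign now +1
(1/3) = 1; final value = sign = +1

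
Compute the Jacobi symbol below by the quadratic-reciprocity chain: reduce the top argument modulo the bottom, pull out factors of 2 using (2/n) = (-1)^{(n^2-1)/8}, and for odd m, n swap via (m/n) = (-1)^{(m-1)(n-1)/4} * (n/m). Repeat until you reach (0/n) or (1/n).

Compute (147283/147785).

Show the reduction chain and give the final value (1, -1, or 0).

flip (147283/147785) -> (147785/147283): both odd, 147283 mod 4 = 3, 147785 mod 4 = 1, so the flip contributes +1; sign now +1
(147785/147283): 147785 mod 147283 = 502, so (147785/147283) = (502/147283)
factor out 2^1: 502 = 2^1·251; with 147283 mod 8 = 3, (2/147283) = -1; sign now -1; continue with (251/147283)
flip (251/147283) -> (147283/251): both odd, 251 mod 4 = 3, 147283 mod 4 = 3, so the flip contributes -1; sign now +1
(147283/251): 147283 mod 251 = 197, so (147283/251) = (197/251)
flip (197/251) -> (251/197): both odd, 197 mod 4 = 1, 251 mod 4 = 3, so the flip contributes +1; sign now +1
(251/197): 251 mod 197 = 54, so (251/197) = (54/197)
factor out 2^1: 54 = 2^1·27; with 197 mod 8 = 5, (2/197) = -1; sign now -1; continue with (27/197)
flip (27/197) -> (197/27): both odd, 27 mod 4 = 3, 197 mod 4 = 1, so the flip contributes +1; sign now -1
(197/27): 197 mod 27 = 8, so (197/27) = (8/27)
factor out 2^3: 8 = 2^3·1; with 27 mod 8 = 3, (2/27) = -1; sign now +1; continue with (1/27)
reached (1/27) = 1, so the symbol is +1

1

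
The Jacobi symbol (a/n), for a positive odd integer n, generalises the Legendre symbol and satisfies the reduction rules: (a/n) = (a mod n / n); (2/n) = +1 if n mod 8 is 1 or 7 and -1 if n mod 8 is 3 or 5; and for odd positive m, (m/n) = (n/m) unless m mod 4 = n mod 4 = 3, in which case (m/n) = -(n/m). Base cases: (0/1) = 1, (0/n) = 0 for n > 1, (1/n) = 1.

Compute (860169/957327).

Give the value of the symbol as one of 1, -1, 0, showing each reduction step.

0

flip (860169/957327) -> (957327/860169): both odd, 860169 mod 4 = 1, 957327 mod 4 = 3, so the flip contributes +1; sign now +1
(957327/860169): 957327 mod 860169 = 97158, so (957327/860169) = (97158/860169)
factor out 2^1: 97158 = 2^1·48579; with 860169 mod 8 = 1, (2/860169) = +1; sign now +1; continue with (48579/860169)
flip (48579/860169) -> (860169/48579): both odd, 48579 mod 4 = 3, 860169 mod 4 = 1, so the flip contributes +1; sign now +1
(860169/48579): 860169 mod 48579 = 34326, so (860169/48579) = (34326/48579)
factor out 2^1: 34326 = 2^1·17163; with 48579 mod 8 = 3, (2/48579) = -1; sign now -1; continue with (17163/48579)
flip (17163/48579) -> (48579/17163): both odd, 17163 mod 4 = 3, 48579 mod 4 = 3, so the flip contributes -1; sign now +1
(48579/17163): 48579 mod 17163 = 14253, so (48579/17163) = (14253/17163)
flip (14253/17163) -> (17163/14253): both odd, 14253 mod 4 = 1, 17163 mod 4 = 3, so the flip contributes +1; sign now +1
(17163/14253): 17163 mod 14253 = 2910, so (17163/14253) = (2910/14253)
factor out 2^1: 2910 = 2^1·1455; with 14253 mod 8 = 5, (2/14253) = -1; sign now -1; continue with (1455/14253)
flip (1455/14253) -> (14253/1455): both odd, 1455 mod 4 = 3, 14253 mod 4 = 1, so the flip contributes +1; sign now -1
(14253/1455): 14253 mod 1455 = 1158, so (14253/1455) = (1158/1455)
factor out 2^1: 1158 = 2^1·579; with 1455 mod 8 = 7, (2/1455) = +1; sign now -1; continue with (579/1455)
flip (579/1455) -> (1455/579): both odd, 579 mod 4 = 3, 1455 mod 4 = 3, so the flip contributes -1; sign now +1
(1455/579): 1455 mod 579 = 297, so (1455/579) = (297/579)
flip (297/579) -> (579/297): both odd, 297 mod 4 = 1, 579 mod 4 = 3, so the flip contributes +1; sign now +1
(579/297): 579 mod 297 = 282, so (579/297) = (282/297)
factor out 2^1: 282 = 2^1·141; with 297 mod 8 = 1, (2/297) = +1; sign now +1; continue with (141/297)
flip (141/297) -> (297/141): both odd, 141 mod 4 = 1, 297 mod 4 = 1, so the flip contributes +1; sign now +1
(297/141): 297 mod 141 = 15, so (297/141) = (15/141)
flip (15/141) -> (141/15): both odd, 15 mod 4 = 3, 141 mod 4 = 1, so the flip contributes +1; sign now +1
(141/15): 141 mod 15 = 6, so (141/15) = (6/15)
factor out 2^1: 6 = 2^1·3; with 15 mod 8 = 7, (2/15) = +1; sign now +1; continue with (3/15)
flip (3/15) -> (15/3): both odd, 3 mod 4 = 3, 15 mod 4 = 3, so the flip contributes -1; sign now -1
(15/3): 15 mod 3 = 0, so (15/3) = (0/3)
reached (0/3); gcd(a, n) > 1, so (0/3) = 0 and the symbol is 0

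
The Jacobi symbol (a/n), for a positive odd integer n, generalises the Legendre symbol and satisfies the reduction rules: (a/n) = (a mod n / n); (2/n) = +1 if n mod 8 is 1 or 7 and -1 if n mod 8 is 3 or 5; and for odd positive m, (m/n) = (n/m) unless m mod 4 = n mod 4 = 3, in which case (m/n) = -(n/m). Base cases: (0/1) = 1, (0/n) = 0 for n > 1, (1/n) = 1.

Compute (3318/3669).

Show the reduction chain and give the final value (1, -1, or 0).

3318 = 2^1·1659; (2/3669) = -1 since 3669 mod 8 = 5, so (3318/3669) = (-1)^1·(1659/3669); sign now -1
reciprocity: (1659/3669) = +1·(3669/1659) since 1659 mod 4 = 3, 3669 mod 4 = 1; sign now -1
(3669/1659) = (351/1659)   [reduce mod 1659]
reciprocity: (351/1659) = -1·(1659/351) since 351 mod 4 = 3, 1659 mod 4 = 3; sign now +1
(1659/351) = (255/351)   [reduce mod 351]
reciprocity: (255/351) = -1·(351/255) since 255 mod 4 = 3, 351 mod 4 = 3; sign now -1
(351/255) = (96/255)   [reduce mod 255]
96 = 2^5·3; (2/255) = +1 since 255 mod 8 = 7, so (96/255) = (+1)^5·(3/255); sign now -1
reciprocity: (3/255) = -1·(255/3) since 3 mod 4 = 3, 255 mod 4 = 3; sign now +1
(255/3) = (0/3)   [reduce mod 3]
(0/3) = 0   [gcd(a, n) > 1]; final value = 0

0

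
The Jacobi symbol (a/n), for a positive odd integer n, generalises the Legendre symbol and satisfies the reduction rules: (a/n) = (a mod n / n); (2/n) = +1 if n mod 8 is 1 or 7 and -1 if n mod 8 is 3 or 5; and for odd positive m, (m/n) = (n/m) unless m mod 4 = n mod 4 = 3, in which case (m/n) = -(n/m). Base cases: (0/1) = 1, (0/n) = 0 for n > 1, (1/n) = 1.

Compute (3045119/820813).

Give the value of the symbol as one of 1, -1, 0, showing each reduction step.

0

(3045119/820813) = (582680/820813)   [reduce mod 820813]
582680 = 2^3·72835; (2/820813) = -1 since 820813 mod 8 = 5, so (582680/820813) = (-1)^3·(72835/820813); sign now -1
reciprocity: (72835/820813) = +1·(820813/72835) since 72835 mod 4 = 3, 820813 mod 4 = 1; sign now -1
(820813/72835) = (19628/72835)   [reduce mod 72835]
19628 = 2^2·4907; (2/72835) = -1 since 72835 mod 8 = 3, so (19628/72835) = (-1)^2·(4907/72835); sign now -1
reciprocity: (4907/72835) = -1·(72835/4907) since 4907 mod 4 = 3, 72835 mod 4 = 3; sign now +1
(72835/4907) = (4137/4907)   [reduce mod 4907]
reciprocity: (4137/4907) = +1·(4907/4137) since 4137 mod 4 = 1, 4907 mod 4 = 3; sign now +1
(4907/4137) = (770/4137)   [reduce mod 4137]
770 = 2^1·385; (2/4137) = +1 since 4137 mod 8 = 1, so (770/4137) = (+1)^1·(385/4137); sign now +1
reciprocity: (385/4137) = +1·(4137/385) since 385 mod 4 = 1, 4137 mod 4 = 1; sign now +1
(4137/385) = (287/385)   [reduce mod 385]
reciprocity: (287/385) = +1·(385/287) since 287 mod 4 = 3, 385 mod 4 = 1; sign now +1
(385/287) = (98/287)   [reduce mod 287]
98 = 2^1·49; (2/287) = +1 since 287 mod 8 = 7, so (98/287) = (+1)^1·(49/287); sign now +1
reciprocity: (49/287) = +1·(287/49) since 49 mod 4 = 1, 287 mod 4 = 3; sign now +1
(287/49) = (42/49)   [reduce mod 49]
42 = 2^1·21; (2/49) = +1 since 49 mod 8 = 1, so (42/49) = (+1)^1·(21/49); sign now +1
reciprocity: (21/49) = +1·(49/21) since 21 mod 4 = 1, 49 mod 4 = 1; sign now +1
(49/21) = (7/21)   [reduce mod 21]
reciprocity: (7/21) = +1·(21/7) since 7 mod 4 = 3, 21 mod 4 = 1; sign now +1
(21/7) = (0/7)   [reduce mod 7]
(0/7) = 0   [gcd(a, n) > 1]; final value = 0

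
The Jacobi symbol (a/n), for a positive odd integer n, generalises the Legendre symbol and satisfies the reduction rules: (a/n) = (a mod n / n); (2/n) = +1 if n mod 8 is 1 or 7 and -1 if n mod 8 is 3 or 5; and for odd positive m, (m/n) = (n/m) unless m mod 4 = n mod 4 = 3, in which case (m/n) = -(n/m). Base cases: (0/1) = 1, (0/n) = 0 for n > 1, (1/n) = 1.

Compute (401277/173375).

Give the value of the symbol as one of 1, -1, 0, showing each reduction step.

-1

(401277/173375): 401277 mod 173375 = 54527, so (401277/173375) = (54527/173375)
flip (54527/173375) -> (173375/54527): both odd, 54527 mod 4 = 3, 173375 mod 4 = 3, so the flip contributes -1; sign now -1
(173375/54527): 173375 mod 54527 = 9794, so (173375/54527) = (9794/54527)
factor out 2^1: 9794 = 2^1·4897; with 54527 mod 8 = 7, (2/54527) = +1; sign now -1; continue with (4897/54527)
flip (4897/54527) -> (54527/4897): both odd, 4897 mod 4 = 1, 54527 mod 4 = 3, so the flip contributes +1; sign now -1
(54527/4897): 54527 mod 4897 = 660, so (54527/4897) = (660/4897)
factor out 2^2: 660 = 2^2·165; with 4897 mod 8 = 1, (2/4897) = +1; sign now -1; continue with (165/4897)
flip (165/4897) -> (4897/165): both odd, 165 mod 4 = 1, 4897 mod 4 = 1, so the flip contributes +1; sign now -1
(4897/165): 4897 mod 165 = 112, so (4897/165) = (112/165)
factor out 2^4: 112 = 2^4·7; with 165 mod 8 = 5, (2/165) = -1; sign now -1; continue with (7/165)
flip (7/165) -> (165/7): both odd, 7 mod 4 = 3, 165 mod 4 = 1, so the flip contributes +1; sign now -1
(165/7): 165 mod 7 = 4, so (165/7) = (4/7)
factor out 2^2: 4 = 2^2·1; with 7 mod 8 = 7, (2/7) = +1; sign now -1; continue with (1/7)
reached (1/7) = 1, so the symbol is -1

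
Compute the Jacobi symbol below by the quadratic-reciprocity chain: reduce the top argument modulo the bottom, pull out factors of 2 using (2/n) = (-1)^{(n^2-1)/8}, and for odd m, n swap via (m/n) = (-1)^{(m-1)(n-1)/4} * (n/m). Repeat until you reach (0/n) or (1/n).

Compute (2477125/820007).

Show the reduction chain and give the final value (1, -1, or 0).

(2477125/820007) = (17104/820007)   [reduce mod 820007]
17104 = 2^4·1069; (2/820007) = +1 since 820007 mod 8 = 7, so (17104/820007) = (+1)^4·(1069/820007); sign now +1
reciprocity: (1069/820007) = +1·(820007/1069) since 1069 mod 4 = 1, 820007 mod 4 = 3; sign now +1
(820007/1069) = (84/1069)   [reduce mod 1069]
84 = 2^2·21; (2/1069) = -1 since 1069 mod 8 = 5, so (84/1069) = (-1)^2·(21/1069); sign now +1
reciprocity: (21/1069) = +1·(1069/21) since 21 mod 4 = 1, 1069 mod 4 = 1; sign now +1
(1069/21) = (19/21)   [reduce mod 21]
reciprocity: (19/21) = +1·(21/19) since 19 mod 4 = 3, 21 mod 4 = 1; sign now +1
(21/19) = (2/19)   [reduce mod 19]
2 = 2^1·1; (2/19) = -1 since 19 mod 8 = 3, so (2/19) = (-1)^1·(1/19); sign now -1
(1/19) = 1; final value = sign = -1

-1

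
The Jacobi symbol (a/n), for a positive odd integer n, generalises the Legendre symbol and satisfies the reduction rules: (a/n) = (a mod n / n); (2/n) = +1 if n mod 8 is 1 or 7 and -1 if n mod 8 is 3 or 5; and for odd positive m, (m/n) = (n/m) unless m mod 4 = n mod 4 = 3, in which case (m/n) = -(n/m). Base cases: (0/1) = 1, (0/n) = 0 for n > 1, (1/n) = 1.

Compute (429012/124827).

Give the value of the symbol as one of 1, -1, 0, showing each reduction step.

0

(429012/124827): 429012 mod 124827 = 54531, so (429012/124827) = (54531/124827)
flip (54531/124827) -> (124827/54531): both odd, 54531 mod 4 = 3, 124827 mod 4 = 3, so the flip contributes -1; sign now -1
(124827/54531): 124827 mod 54531 = 15765, so (124827/54531) = (15765/54531)
flip (15765/54531) -> (54531/15765): both odd, 15765 mod 4 = 1, 54531 mod 4 = 3, so the flip contributes +1; sign now -1
(54531/15765): 54531 mod 15765 = 7236, so (54531/15765) = (7236/15765)
factor out 2^2: 7236 = 2^2·1809; with 15765 mod 8 = 5, (2/15765) = -1; sign now -1; continue with (1809/15765)
flip (1809/15765) -> (15765/1809): both odd, 1809 mod 4 = 1, 15765 mod 4 = 1, so the flip contributes +1; sign now -1
(15765/1809): 15765 mod 1809 = 1293, so (15765/1809) = (1293/1809)
flip (1293/1809) -> (1809/1293): both odd, 1293 mod 4 = 1, 1809 mod 4 = 1, so the flip contributes +1; sign now -1
(1809/1293): 1809 mod 1293 = 516, so (1809/1293) = (516/1293)
factor out 2^2: 516 = 2^2·129; with 1293 mod 8 = 5, (2/1293) = -1; sign now -1; continue with (129/1293)
flip (129/1293) -> (1293/129): both odd, 129 mod 4 = 1, 1293 mod 4 = 1, so the flip contributes +1; sign now -1
(1293/129): 1293 mod 129 = 3, so (1293/129) = (3/129)
flip (3/129) -> (129/3): both odd, 3 mod 4 = 3, 129 mod 4 = 1, so the flip contributes +1; sign now -1
(129/3): 129 mod 3 = 0, so (129/3) = (0/3)
reached (0/3); gcd(a, n) > 1, so (0/3) = 0 and the symbol is 0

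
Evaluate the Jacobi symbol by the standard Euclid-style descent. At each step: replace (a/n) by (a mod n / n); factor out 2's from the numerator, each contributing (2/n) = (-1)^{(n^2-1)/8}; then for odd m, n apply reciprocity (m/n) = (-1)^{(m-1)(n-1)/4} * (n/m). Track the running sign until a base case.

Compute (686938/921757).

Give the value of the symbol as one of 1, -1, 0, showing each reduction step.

686938 = 2^1·343469; (2/921757) = -1 since 921757 mod 8 = 5, so (686938/921757) = (-1)^1·(343469/921757); sign now -1
reciprocity: (343469/921757) = +1·(921757/343469) since 343469 mod 4 = 1, 921757 mod 4 = 1; sign now -1
(921757/343469) = (234819/343469)   [reduce mod 343469]
reciprocity: (234819/343469) = +1·(343469/234819) since 234819 mod 4 = 3, 343469 mod 4 = 1; sign now -1
(343469/234819) = (108650/234819)   [reduce mod 234819]
108650 = 2^1·54325; (2/234819) = -1 since 234819 mod 8 = 3, so (108650/234819) = (-1)^1·(54325/234819); sign now +1
reciprocity: (54325/234819) = +1·(234819/54325) since 54325 mod 4 = 1, 234819 mod 4 = 3; sign now +1
(234819/54325) = (17519/54325)   [reduce mod 54325]
reciprocity: (17519/54325) = +1·(54325/17519) since 17519 mod 4 = 3, 54325 mod 4 = 1; sign now +1
(54325/17519) = (1768/17519)   [reduce mod 17519]
1768 = 2^3·221; (2/17519) = +1 since 17519 mod 8 = 7, so (1768/17519) = (+1)^3·(221/17519); sign now +1
reciprocity: (221/17519) = +1·(17519/221) since 221 mod 4 = 1, 17519 mod 4 = 3; sign now +1
(17519/221) = (60/221)   [reduce mod 221]
60 = 2^2·15; (2/221) = -1 since 221 mod 8 = 5, so (60/221) = (-1)^2·(15/221); sign now +1
reciprocity: (15/221) = +1·(221/15) since 15 mod 4 = 3, 221 mod 4 = 1; sign now +1
(221/15) = (11/15)   [reduce mod 15]
reciprocity: (11/15) = -1·(15/11) since 11 mod 4 = 3, 15 mod 4 = 3; sign now -1
(15/11) = (4/11)   [reduce mod 11]
4 = 2^2·1; (2/11) = -1 since 11 mod 8 = 3, so (4/11) = (-1)^2·(1/11); sign now -1
(1/11) = 1; final value = sign = -1

-1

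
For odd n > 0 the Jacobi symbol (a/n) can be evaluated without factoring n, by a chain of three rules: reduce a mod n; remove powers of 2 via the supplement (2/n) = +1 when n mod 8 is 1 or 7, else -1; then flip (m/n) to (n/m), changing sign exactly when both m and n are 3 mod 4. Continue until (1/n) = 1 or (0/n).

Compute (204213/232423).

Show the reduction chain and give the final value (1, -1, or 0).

flip (204213/232423) -> (232423/204213): both odd, 204213 mod 4 = 1, 232423 mod 4 = 3, so the flip contributes +1; sign now +1
(232423/204213): 232423 mod 204213 = 28210, so (232423/204213) = (28210/204213)
factor out 2^1: 28210 = 2^1·14105; with 204213 mod 8 = 5, (2/204213) = -1; sign now -1; continue with (14105/204213)
flip (14105/204213) -> (204213/14105): both odd, 14105 mod 4 = 1, 204213 mod 4 = 1, so the flip contributes +1; sign now -1
(204213/14105): 204213 mod 14105 = 6743, so (204213/14105) = (6743/14105)
flip (6743/14105) -> (14105/6743): both odd, 6743 mod 4 = 3, 14105 mod 4 = 1, so the flip contributes +1; sign now -1
(14105/6743): 14105 mod 6743 = 619, so (14105/6743) = (619/6743)
flip (619/6743) -> (6743/619): both odd, 619 mod 4 = 3, 6743 mod 4 = 3, so the flip contributes -1; sign now +1
(6743/619): 6743 mod 619 = 553, so (6743/619) = (553/619)
flip (553/619) -> (619/553): both odd, 553 mod 4 = 1, 619 mod 4 = 3, so the flip contributes +1; sign now +1
(619/553): 619 mod 553 = 66, so (619/553) = (66/553)
factor out 2^1: 66 = 2^1·33; with 553 mod 8 = 1, (2/553) = +1; sign now +1; continue with (33/553)
flip (33/553) -> (553/33): both odd, 33 mod 4 = 1, 553 mod 4 = 1, so the flip contributes +1; sign now +1
(553/33): 553 mod 33 = 25, so (553/33) = (25/33)
flip (25/33) -> (33/25): both odd, 25 mod 4 = 1, 33 mod 4 = 1, so the flip contributes +1; sign now +1
(33/25): 33 mod 25 = 8, so (33/25) = (8/25)
factor out 2^3: 8 = 2^3·1; with 25 mod 8 = 1, (2/25) = +1; sign now +1; continue with (1/25)
reached (1/25) = 1, so the symbol is +1

1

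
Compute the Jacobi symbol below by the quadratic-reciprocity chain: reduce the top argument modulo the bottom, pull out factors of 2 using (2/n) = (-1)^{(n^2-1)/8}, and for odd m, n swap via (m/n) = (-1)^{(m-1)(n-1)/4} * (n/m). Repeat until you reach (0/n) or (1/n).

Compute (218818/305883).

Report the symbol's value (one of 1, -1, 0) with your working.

factor out 2^1: 218818 = 2^1·109409; with 305883 mod 8 = 3, (2/305883) = -1; sign now -1; continue with (109409/305883)
flip (109409/305883) -> (305883/109409): both odd, 109409 mod 4 = 1, 305883 mod 4 = 3, so the flip contributes +1; sign now -1
(305883/109409): 305883 mod 109409 = 87065, so (305883/109409) = (87065/109409)
flip (87065/109409) -> (109409/87065): both odd, 87065 mod 4 = 1, 109409 mod 4 = 1, so the flip contributes +1; sign now -1
(109409/87065): 109409 mod 87065 = 22344, so (109409/87065) = (22344/87065)
factor out 2^3: 22344 = 2^3·2793; with 87065 mod 8 = 1, (2/87065) = +1; sign now -1; continue with (2793/87065)
flip (2793/87065) -> (87065/2793): both odd, 2793 mod 4 = 1, 87065 mod 4 = 1, so the flip contributes +1; sign now -1
(87065/2793): 87065 mod 2793 = 482, so (87065/2793) = (482/2793)
factor out 2^1: 482 = 2^1·241; with 2793 mod 8 = 1, (2/2793) = +1; sign now -1; continue with (241/2793)
flip (241/2793) -> (2793/241): both odd, 241 mod 4 = 1, 2793 mod 4 = 1, so the flip contributes +1; sign now -1
(2793/241): 2793 mod 241 = 142, so (2793/241) = (142/241)
factor out 2^1: 142 = 2^1·71; with 241 mod 8 = 1, (2/241) = +1; sign now -1; continue with (71/241)
flip (71/241) -> (241/71): both odd, 71 mod 4 = 3, 241 mod 4 = 1, so the flip contributes +1; sign now -1
(241/71): 241 mod 71 = 28, so (241/71) = (28/71)
factor out 2^2: 28 = 2^2·7; with 71 mod 8 = 7, (2/71) = +1; sign now -1; continue with (7/71)
flip (7/71) -> (71/7): both odd, 7 mod 4 = 3, 71 mod 4 = 3, so the flip contributes -1; sign now +1
(71/7): 71 mod 7 = 1, so (71/7) = (1/7)
reached (1/7) = 1, so the symbol is +1

1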